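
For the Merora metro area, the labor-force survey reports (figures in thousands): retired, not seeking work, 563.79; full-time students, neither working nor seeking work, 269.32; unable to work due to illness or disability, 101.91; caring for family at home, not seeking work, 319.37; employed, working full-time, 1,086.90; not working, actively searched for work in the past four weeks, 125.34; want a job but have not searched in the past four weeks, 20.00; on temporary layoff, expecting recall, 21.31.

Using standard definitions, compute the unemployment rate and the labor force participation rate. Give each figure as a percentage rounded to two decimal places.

Unemployment rate ≈ 11.89%; labor force participation rate ≈ 49.19%.

Employed = 1,086.90 thousand.
Unemployed = 125.34 + 21.31 = 146.65 thousand (jobless and actively searching, or on temporary layoff).
Labor force = 1,086.90 + 146.65 = 1,233.55 thousand.
Not in labor force = 563.79 + 269.32 + 101.91 + 319.37 + 20.00 = 1,274.39 thousand (those not working and not actively searching are outside the labor force — including those who want a job but have given up searching).
Civilian working-age population = 1,233.55 + 1,274.39 = 2,507.94 thousand.
Unemployment rate = 146.65 / 1,233.55 = 11.89%.
Labor force participation rate = 1,233.55 / 2,507.94 = 49.19%.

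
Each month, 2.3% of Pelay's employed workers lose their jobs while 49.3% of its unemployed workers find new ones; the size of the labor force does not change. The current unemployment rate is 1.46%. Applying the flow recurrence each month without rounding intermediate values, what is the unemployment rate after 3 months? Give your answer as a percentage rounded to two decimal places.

With a fixed labor force, u_{t+1} = u_t + s·(1−u_t) − f·u_t = u_t·(1−s−f) + s.
Here 1−s−f = 0.484 and s = 0.023.
u_1 = 0.014600 × 0.484 + 0.023 = 0.030066.
u_2 = 0.030066 × 0.484 + 0.023 = 0.037552.
u_3 = 0.037552 × 0.484 + 0.023 = 0.041175.

Unemployment rate after three months ≈ 4.12%.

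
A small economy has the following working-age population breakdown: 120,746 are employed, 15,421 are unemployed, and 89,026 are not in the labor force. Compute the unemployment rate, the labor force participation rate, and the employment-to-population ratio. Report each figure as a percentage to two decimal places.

Labor force = employed + unemployed = 120,746 + 15,421 = 136,167.
Working-age population = 136,167 + 89,026 = 225,193.
Unemployment rate = 15,421 / 136,167 = 11.33%.
Labor force participation rate = 136,167 / 225,193 = 60.47%.
Employment-population ratio = 120,746 / 225,193 = 53.62%.

Unemployment rate ≈ 11.33%; labor force participation rate ≈ 60.47%; employment-population ratio ≈ 53.62%.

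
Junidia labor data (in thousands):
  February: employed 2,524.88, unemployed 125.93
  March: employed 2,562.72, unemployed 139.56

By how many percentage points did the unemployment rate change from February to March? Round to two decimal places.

February: labor force = 2,524.88 + 125.93 = 2,650.81; u = 125.93/2,650.81 = 4.75%.
March: labor force = 2,562.72 + 139.56 = 2,702.28; u = 139.56/2,702.28 = 5.16%.
Change = 5.16% − 4.75% = +0.41 pp.

The unemployment rate changed by +0.41 percentage points.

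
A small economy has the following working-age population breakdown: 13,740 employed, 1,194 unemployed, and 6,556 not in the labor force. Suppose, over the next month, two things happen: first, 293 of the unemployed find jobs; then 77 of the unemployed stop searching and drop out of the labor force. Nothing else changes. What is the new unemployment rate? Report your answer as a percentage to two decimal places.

Initially, labor force = 13,740 + 1,194 = 14,934, so u = 1,194/14,934 = 8.00%.
After the first change, unemployed falls and employed rises by 293; labor force unchanged → E = 14,033, U = 901, labor force = 14,934.
After the second change, unemployed and labor force both fall by 77 → E = 14,033, U = 824, labor force = 14,857.
New unemployment rate = 824 / 14,857 = 5.55%.

New unemployment rate ≈ 5.55%.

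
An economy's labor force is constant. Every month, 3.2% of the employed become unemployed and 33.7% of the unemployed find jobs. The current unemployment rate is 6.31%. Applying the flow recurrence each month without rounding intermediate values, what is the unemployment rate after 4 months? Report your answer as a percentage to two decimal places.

Unemployment rate after four months ≈ 8.30%.

With a fixed labor force, u_{t+1} = u_t + s·(1−u_t) − f·u_t = u_t·(1−s−f) + s.
Here 1−s−f = 0.631 and s = 0.032.
u_1 = 0.063100 × 0.631 + 0.032 = 0.071816.
u_2 = 0.071816 × 0.631 + 0.032 = 0.077316.
u_3 = 0.077316 × 0.631 + 0.032 = 0.080786.
u_4 = 0.080786 × 0.631 + 0.032 = 0.082976.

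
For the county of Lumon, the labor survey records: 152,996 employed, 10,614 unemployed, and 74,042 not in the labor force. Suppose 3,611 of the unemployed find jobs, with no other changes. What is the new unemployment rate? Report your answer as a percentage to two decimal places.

Initially, labor force = 152,996 + 10,614 = 163,610, so u = 10,614/163,610 = 6.49%.
After the change, unemployed falls and employed rises by 3,611; labor force unchanged → E = 156,607, U = 7,003, labor force = 163,610.
New unemployment rate = 7,003 / 163,610 = 4.28%.

New unemployment rate ≈ 4.28%.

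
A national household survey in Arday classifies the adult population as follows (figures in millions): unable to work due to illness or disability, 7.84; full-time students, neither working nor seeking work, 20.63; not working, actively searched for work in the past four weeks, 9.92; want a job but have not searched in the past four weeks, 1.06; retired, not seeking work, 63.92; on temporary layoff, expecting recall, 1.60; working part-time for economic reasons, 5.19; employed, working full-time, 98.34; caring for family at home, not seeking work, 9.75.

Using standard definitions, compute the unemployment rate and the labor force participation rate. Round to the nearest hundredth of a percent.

Employed = 5.19 + 98.34 = 103.53 million (anyone who worked, including part-time for economic reasons, counts as employed).
Unemployed = 9.92 + 1.60 = 11.52 million (jobless and actively searching, or on temporary layoff).
Labor force = 103.53 + 11.52 = 115.05 million.
Not in labor force = 7.84 + 20.63 + 1.06 + 63.92 + 9.75 = 103.20 million (those not working and not actively searching are outside the labor force — including those who want a job but have given up searching).
Civilian working-age population = 115.05 + 103.20 = 218.25 million.
Unemployment rate = 11.52 / 115.05 = 10.01%.
Labor force participation rate = 115.05 / 218.25 = 52.71%.

Unemployment rate ≈ 10.01%; labor force participation rate ≈ 52.71%.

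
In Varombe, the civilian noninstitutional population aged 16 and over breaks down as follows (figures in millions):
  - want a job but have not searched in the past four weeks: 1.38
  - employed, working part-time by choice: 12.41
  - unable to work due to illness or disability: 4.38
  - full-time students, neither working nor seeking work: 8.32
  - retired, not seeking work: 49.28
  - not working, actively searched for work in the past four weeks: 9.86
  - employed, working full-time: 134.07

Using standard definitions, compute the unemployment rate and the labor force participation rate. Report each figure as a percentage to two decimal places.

Unemployment rate ≈ 6.31%; labor force participation rate ≈ 71.16%.

Employed = 12.41 + 134.07 = 146.48 million.
Unemployed = 9.86 million.
Labor force = 146.48 + 9.86 = 156.34 million.
Not in labor force = 1.38 + 4.38 + 8.32 + 49.28 = 63.36 million (those not working and not actively searching are outside the labor force — including those who want a job but have given up searching).
Civilian working-age population = 156.34 + 63.36 = 219.70 million.
Unemployment rate = 9.86 / 156.34 = 6.31%.
Labor force participation rate = 156.34 / 219.70 = 71.16%.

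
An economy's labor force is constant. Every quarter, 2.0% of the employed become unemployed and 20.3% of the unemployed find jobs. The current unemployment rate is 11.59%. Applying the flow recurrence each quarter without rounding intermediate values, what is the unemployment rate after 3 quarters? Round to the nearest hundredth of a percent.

Unemployment rate after three quarters ≈ 10.20%.

With a fixed labor force, u_{t+1} = u_t + s·(1−u_t) − f·u_t = u_t·(1−s−f) + s.
Here 1−s−f = 0.777 and s = 0.020.
u_1 = 0.115900 × 0.777 + 0.020 = 0.110054.
u_2 = 0.110054 × 0.777 + 0.020 = 0.105512.
u_3 = 0.105512 × 0.777 + 0.020 = 0.101983.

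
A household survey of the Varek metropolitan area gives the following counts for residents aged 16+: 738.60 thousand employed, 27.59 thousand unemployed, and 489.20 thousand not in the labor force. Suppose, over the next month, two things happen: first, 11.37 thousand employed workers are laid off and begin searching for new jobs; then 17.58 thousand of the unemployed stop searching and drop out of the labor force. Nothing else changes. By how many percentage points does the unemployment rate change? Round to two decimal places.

Initially, labor force = 738.60 + 27.59 = 766.19 thousand, so u = 27.59/766.19 = 3.60%.
After the first change, employed falls and unemployed rises by 11.37; labor force unchanged → E = 727.23, U = 38.96, labor force = 766.19 thousand.
After the second change, unemployed and labor force both fall by 17.58 → E = 727.23, U = 21.38, labor force = 748.61 thousand.
New unemployment rate = 21.38 / 748.61 = 2.86%.
Change = 2.86% − 3.60% = −0.74 percentage points.

The unemployment rate changes by −0.74 percentage points.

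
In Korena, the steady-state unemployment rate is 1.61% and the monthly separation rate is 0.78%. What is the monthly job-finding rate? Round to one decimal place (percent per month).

Job-finding rate ≈ 47.7% per month.

From u* = s/(s+f): f = s·(1−u)/u.
f = 0.78 × (1 − 0.0161) / 0.0161 = 0.7674 / 0.0161 ≈ 47.7% per month.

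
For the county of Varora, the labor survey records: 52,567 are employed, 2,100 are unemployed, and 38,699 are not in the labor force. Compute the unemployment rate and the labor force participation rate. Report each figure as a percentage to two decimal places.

Unemployment rate ≈ 3.84%; labor force participation rate ≈ 58.55%.

Labor force = employed + unemployed = 52,567 + 2,100 = 54,667.
Working-age population = 54,667 + 38,699 = 93,366.
Unemployment rate = 2,100 / 54,667 = 3.84%.
Labor force participation rate = 54,667 / 93,366 = 58.55%.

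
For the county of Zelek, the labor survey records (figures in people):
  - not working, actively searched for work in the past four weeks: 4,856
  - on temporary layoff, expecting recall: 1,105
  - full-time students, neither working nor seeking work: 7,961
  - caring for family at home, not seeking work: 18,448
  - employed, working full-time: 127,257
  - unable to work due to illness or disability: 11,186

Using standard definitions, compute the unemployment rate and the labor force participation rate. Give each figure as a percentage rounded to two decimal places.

Employed = 127,257.
Unemployed = 4,856 + 1,105 = 5,961 (jobless and actively searching, or on temporary layoff).
Labor force = 127,257 + 5,961 = 133,218.
Not in labor force = 7,961 + 18,448 + 11,186 = 37,595 (those not working and not actively searching are outside the labor force).
Civilian working-age population = 133,218 + 37,595 = 170,813.
Unemployment rate = 5,961 / 133,218 = 4.47%.
Labor force participation rate = 133,218 / 170,813 = 77.99%.

Unemployment rate ≈ 4.47%; labor force participation rate ≈ 77.99%.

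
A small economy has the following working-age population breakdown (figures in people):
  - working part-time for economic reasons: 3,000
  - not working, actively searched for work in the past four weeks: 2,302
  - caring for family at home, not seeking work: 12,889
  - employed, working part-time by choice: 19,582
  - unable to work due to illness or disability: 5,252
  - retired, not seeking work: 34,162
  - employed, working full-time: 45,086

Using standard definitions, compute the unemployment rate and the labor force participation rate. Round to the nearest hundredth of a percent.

Unemployment rate ≈ 3.29%; labor force participation rate ≈ 57.22%.

Employed = 3,000 + 19,582 + 45,086 = 67,668 (anyone who worked, including part-time for economic reasons, counts as employed).
Unemployed = 2,302.
Labor force = 67,668 + 2,302 = 69,970.
Not in labor force = 12,889 + 5,252 + 34,162 = 52,303 (those not working and not actively searching are outside the labor force).
Civilian working-age population = 69,970 + 52,303 = 122,273.
Unemployment rate = 2,302 / 69,970 = 3.29%.
Labor force participation rate = 69,970 / 122,273 = 57.22%.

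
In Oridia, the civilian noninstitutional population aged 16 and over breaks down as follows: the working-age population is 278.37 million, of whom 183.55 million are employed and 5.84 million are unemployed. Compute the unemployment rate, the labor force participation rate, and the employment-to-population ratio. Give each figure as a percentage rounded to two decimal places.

Labor force = employed + unemployed = 183.55 + 5.84 = 189.39 million.
Unemployment rate = 5.84 / 189.39 = 3.08%.
Labor force participation rate = 189.39 / 278.37 = 68.04%.
Employment-population ratio = 183.55 / 278.37 = 65.94%.

Unemployment rate ≈ 3.08%; labor force participation rate ≈ 68.04%; employment-population ratio ≈ 65.94%.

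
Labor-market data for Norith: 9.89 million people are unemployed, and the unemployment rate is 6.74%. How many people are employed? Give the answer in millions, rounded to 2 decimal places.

Labor force = U / u = 9.89 / 0.0674 ≈ 146.74 million.
Employed = labor force − unemployed = 146.74 − 9.89 = 136.85 million.

About 136.85 million are employed.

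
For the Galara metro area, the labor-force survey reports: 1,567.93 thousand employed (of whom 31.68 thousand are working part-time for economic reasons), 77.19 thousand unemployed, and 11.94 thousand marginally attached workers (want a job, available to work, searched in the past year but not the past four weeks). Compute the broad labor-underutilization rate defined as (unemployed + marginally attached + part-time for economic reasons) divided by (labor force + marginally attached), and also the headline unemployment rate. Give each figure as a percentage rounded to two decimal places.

Broad underutilization rate ≈ 7.29%; headline unemployment rate ≈ 4.69%.

Labor force = 1,567.93 + 77.19 = 1,645.12 thousand.
Numerator = 77.19 + 11.94 + 31.68 = 120.81 thousand.
Denominator = 1,645.12 + 11.94 = 1,657.06 thousand.
Broad rate = 120.81 / 1,657.06 = 7.29%.
Headline unemployment rate = 77.19 / 1,645.12 = 4.69%.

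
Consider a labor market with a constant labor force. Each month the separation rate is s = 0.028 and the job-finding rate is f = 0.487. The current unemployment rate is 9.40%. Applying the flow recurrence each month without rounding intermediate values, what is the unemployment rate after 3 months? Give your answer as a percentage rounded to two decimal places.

With a fixed labor force, u_{t+1} = u_t + s·(1−u_t) − f·u_t = u_t·(1−s−f) + s.
Here 1−s−f = 0.485 and s = 0.028.
u_1 = 0.094000 × 0.485 + 0.028 = 0.073590.
u_2 = 0.073590 × 0.485 + 0.028 = 0.063691.
u_3 = 0.063691 × 0.485 + 0.028 = 0.058890.

Unemployment rate after three months ≈ 5.89%.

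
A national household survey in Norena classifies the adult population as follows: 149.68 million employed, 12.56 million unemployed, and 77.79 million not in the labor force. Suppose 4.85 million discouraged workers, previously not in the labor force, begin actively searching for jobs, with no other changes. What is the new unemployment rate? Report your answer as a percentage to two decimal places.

Initially, labor force = 149.68 + 12.56 = 162.24 million, so u = 12.56/162.24 = 7.74%.
After the change, unemployed and labor force both rise by 4.85 → E = 149.68, U = 17.41, labor force = 167.09 million.
New unemployment rate = 17.41 / 167.09 = 10.42%.

New unemployment rate ≈ 10.42%.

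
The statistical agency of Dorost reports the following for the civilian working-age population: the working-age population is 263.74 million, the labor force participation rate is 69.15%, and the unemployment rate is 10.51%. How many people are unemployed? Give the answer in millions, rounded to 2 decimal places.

About 19.17 million are unemployed.

Labor force = 0.6915 × 263.74 = 182.38 million.
Unemployed = 0.1051 × 182.38 ≈ 19.17 million.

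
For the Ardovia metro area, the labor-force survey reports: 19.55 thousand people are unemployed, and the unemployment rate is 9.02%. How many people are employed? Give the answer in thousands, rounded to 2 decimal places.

About 197.19 thousand are employed.

Labor force = U / u = 19.55 / 0.0902 ≈ 216.74 thousand.
Employed = labor force − unemployed = 216.74 − 19.55 = 197.19 thousand.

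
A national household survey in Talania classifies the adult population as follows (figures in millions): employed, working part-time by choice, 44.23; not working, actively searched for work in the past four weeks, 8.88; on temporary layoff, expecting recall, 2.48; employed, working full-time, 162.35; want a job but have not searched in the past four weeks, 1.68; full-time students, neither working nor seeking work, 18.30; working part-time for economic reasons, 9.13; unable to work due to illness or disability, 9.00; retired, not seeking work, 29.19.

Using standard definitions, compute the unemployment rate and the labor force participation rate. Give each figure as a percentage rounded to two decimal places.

Employed = 44.23 + 162.35 + 9.13 = 215.71 million (anyone who worked, including part-time for economic reasons, counts as employed).
Unemployed = 8.88 + 2.48 = 11.36 million (jobless and actively searching, or on temporary layoff).
Labor force = 215.71 + 11.36 = 227.07 million.
Not in labor force = 1.68 + 18.30 + 9.00 + 29.19 = 58.17 million (those not working and not actively searching are outside the labor force — including those who want a job but have given up searching).
Civilian working-age population = 227.07 + 58.17 = 285.24 million.
Unemployment rate = 11.36 / 227.07 = 5.00%.
Labor force participation rate = 227.07 / 285.24 = 79.61%.

Unemployment rate ≈ 5.00%; labor force participation rate ≈ 79.61%.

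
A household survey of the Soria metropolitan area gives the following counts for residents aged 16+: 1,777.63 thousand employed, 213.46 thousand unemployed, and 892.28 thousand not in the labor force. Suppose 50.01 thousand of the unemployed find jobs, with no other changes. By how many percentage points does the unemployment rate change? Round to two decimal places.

Initially, labor force = 1,777.63 + 213.46 = 1,991.09 thousand, so u = 213.46/1,991.09 = 10.72%.
After the change, unemployed falls and employed rises by 50.01; labor force unchanged → E = 1,827.64, U = 163.45, labor force = 1,991.09 thousand.
New unemployment rate = 163.45 / 1,991.09 = 8.21%.
Change = 8.21% − 10.72% = −2.51 percentage points.

The unemployment rate changes by −2.51 percentage points.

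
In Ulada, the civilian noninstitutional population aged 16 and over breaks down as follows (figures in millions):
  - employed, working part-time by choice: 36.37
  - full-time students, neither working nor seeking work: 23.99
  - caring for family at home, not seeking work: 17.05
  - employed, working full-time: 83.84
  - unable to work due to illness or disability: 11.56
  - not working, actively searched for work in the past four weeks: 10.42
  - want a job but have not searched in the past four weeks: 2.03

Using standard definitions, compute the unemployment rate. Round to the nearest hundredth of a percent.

Unemployment rate ≈ 7.98%.

Employed = 36.37 + 83.84 = 120.21 million.
Unemployed = 10.42 million.
Labor force = 120.21 + 10.42 = 130.63 million.
Unemployment rate = 10.42 / 130.63 = 7.98%.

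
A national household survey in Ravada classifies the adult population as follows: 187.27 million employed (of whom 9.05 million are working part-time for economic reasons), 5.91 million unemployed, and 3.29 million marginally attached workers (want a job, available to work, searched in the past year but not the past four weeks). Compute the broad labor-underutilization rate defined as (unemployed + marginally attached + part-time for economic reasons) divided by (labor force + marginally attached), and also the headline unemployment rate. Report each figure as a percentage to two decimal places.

Broad underutilization rate ≈ 9.29%; headline unemployment rate ≈ 3.06%.

Labor force = 187.27 + 5.91 = 193.18 million.
Numerator = 5.91 + 3.29 + 9.05 = 18.25 million.
Denominator = 193.18 + 3.29 = 196.47 million.
Broad rate = 18.25 / 196.47 = 9.29%.
Headline unemployment rate = 5.91 / 193.18 = 3.06%.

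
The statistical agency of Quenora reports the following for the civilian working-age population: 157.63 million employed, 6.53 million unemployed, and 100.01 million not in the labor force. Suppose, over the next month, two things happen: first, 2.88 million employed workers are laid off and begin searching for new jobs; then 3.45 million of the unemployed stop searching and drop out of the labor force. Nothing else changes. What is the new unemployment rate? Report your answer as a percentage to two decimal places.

Initially, labor force = 157.63 + 6.53 = 164.16 million, so u = 6.53/164.16 = 3.98%.
After the first change, employed falls and unemployed rises by 2.88; labor force unchanged → E = 154.75, U = 9.41, labor force = 164.16 million.
After the second change, unemployed and labor force both fall by 3.45 → E = 154.75, U = 5.96, labor force = 160.71 million.
New unemployment rate = 5.96 / 160.71 = 3.71%.

New unemployment rate ≈ 3.71%.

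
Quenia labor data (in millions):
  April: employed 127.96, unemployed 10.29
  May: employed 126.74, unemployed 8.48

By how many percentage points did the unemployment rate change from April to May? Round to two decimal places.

April: labor force = 127.96 + 10.29 = 138.25; u = 10.29/138.25 = 7.44%.
May: labor force = 126.74 + 8.48 = 135.22; u = 8.48/135.22 = 6.27%.
Change = 6.27% − 7.44% = −1.17 pp.

The unemployment rate changed by −1.17 percentage points.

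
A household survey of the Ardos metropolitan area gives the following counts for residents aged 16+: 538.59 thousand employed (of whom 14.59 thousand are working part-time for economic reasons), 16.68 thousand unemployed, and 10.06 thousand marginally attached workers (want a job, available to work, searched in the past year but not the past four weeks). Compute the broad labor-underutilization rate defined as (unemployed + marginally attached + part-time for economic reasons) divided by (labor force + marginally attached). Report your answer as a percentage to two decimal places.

Labor force = 538.59 + 16.68 = 555.27 thousand.
Numerator = 16.68 + 10.06 + 14.59 = 41.33 thousand.
Denominator = 555.27 + 10.06 = 565.33 thousand.
Broad rate = 41.33 / 565.33 = 7.31%.

Broad underutilization rate ≈ 7.31%.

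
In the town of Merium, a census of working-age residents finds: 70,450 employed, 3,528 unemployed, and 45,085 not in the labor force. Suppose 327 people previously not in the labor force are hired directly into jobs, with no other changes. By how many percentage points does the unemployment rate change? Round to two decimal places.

The unemployment rate changes by −0.02 percentage points.

Initially, labor force = 70,450 + 3,528 = 73,978, so u = 3,528/73,978 = 4.77%.
After the change, employed and labor force both rise by 327; unemployed unchanged → E = 70,777, U = 3,528, labor force = 74,305.
New unemployment rate = 3,528 / 74,305 = 4.75%.
Change = 4.75% − 4.77% = −0.02 percentage points.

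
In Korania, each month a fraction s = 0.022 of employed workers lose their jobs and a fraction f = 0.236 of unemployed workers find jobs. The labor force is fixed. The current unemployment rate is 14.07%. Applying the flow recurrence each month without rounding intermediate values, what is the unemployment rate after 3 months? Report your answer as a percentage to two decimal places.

With a fixed labor force, u_{t+1} = u_t + s·(1−u_t) − f·u_t = u_t·(1−s−f) + s.
Here 1−s−f = 0.742 and s = 0.022.
u_1 = 0.140700 × 0.742 + 0.022 = 0.126399.
u_2 = 0.126399 × 0.742 + 0.022 = 0.115788.
u_3 = 0.115788 × 0.742 + 0.022 = 0.107915.

Unemployment rate after three months ≈ 10.79%.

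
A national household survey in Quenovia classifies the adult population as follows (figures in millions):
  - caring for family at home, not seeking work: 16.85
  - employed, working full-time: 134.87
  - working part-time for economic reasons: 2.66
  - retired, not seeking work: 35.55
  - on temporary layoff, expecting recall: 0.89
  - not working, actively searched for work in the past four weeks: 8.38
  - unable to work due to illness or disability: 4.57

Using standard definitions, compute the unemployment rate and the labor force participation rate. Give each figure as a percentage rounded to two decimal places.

Employed = 134.87 + 2.66 = 137.53 million (anyone who worked, including part-time for economic reasons, counts as employed).
Unemployed = 0.89 + 8.38 = 9.27 million (jobless and actively searching, or on temporary layoff).
Labor force = 137.53 + 9.27 = 146.80 million.
Not in labor force = 16.85 + 35.55 + 4.57 = 56.97 million (those not working and not actively searching are outside the labor force).
Civilian working-age population = 146.80 + 56.97 = 203.77 million.
Unemployment rate = 9.27 / 146.80 = 6.31%.
Labor force participation rate = 146.80 / 203.77 = 72.04%.

Unemployment rate ≈ 6.31%; labor force participation rate ≈ 72.04%.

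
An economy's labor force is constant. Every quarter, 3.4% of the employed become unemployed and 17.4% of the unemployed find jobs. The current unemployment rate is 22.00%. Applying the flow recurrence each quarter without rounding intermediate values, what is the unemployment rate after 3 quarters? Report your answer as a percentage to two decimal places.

With a fixed labor force, u_{t+1} = u_t + s·(1−u_t) − f·u_t = u_t·(1−s−f) + s.
Here 1−s−f = 0.792 and s = 0.034.
u_1 = 0.220000 × 0.792 + 0.034 = 0.208240.
u_2 = 0.208240 × 0.792 + 0.034 = 0.198926.
u_3 = 0.198926 × 0.792 + 0.034 = 0.191549.

Unemployment rate after three quarters ≈ 19.15%.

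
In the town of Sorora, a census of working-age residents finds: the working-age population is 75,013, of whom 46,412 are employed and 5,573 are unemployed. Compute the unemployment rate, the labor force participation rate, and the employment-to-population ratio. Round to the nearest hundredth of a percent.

Labor force = employed + unemployed = 46,412 + 5,573 = 51,985.
Unemployment rate = 5,573 / 51,985 = 10.72%.
Labor force participation rate = 51,985 / 75,013 = 69.30%.
Employment-population ratio = 46,412 / 75,013 = 61.87%.

Unemployment rate ≈ 10.72%; labor force participation rate ≈ 69.30%; employment-population ratio ≈ 61.87%.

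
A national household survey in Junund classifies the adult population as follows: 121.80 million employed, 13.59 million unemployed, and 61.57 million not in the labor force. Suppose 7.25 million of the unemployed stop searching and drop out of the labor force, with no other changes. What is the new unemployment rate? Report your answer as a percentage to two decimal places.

New unemployment rate ≈ 4.95%.

Initially, labor force = 121.80 + 13.59 = 135.39 million, so u = 13.59/135.39 = 10.04%.
After the change, unemployed and labor force both fall by 7.25 → E = 121.80, U = 6.34, labor force = 128.14 million.
New unemployment rate = 6.34 / 128.14 = 4.95%.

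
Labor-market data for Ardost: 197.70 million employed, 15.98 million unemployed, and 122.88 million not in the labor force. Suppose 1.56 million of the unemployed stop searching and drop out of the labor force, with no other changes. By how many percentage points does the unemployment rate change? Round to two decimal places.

The unemployment rate changes by −0.68 percentage points.

Initially, labor force = 197.70 + 15.98 = 213.68 million, so u = 15.98/213.68 = 7.48%.
After the change, unemployed and labor force both fall by 1.56 → E = 197.70, U = 14.42, labor force = 212.12 million.
New unemployment rate = 14.42 / 212.12 = 6.80%.
Change = 6.80% − 7.48% = −0.68 percentage points.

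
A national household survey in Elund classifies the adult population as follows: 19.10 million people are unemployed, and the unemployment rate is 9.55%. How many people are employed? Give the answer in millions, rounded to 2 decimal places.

Labor force = U / u = 19.10 / 0.0955 ≈ 200.00 million.
Employed = labor force − unemployed = 200.00 − 19.10 = 180.90 million.

About 180.90 million are employed.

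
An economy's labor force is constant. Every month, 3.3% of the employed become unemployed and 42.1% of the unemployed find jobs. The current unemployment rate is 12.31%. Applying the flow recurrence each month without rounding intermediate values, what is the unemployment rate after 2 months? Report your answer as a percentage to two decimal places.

With a fixed labor force, u_{t+1} = u_t + s·(1−u_t) − f·u_t = u_t·(1−s−f) + s.
Here 1−s−f = 0.546 and s = 0.033.
u_1 = 0.123100 × 0.546 + 0.033 = 0.100213.
u_2 = 0.100213 × 0.546 + 0.033 = 0.087716.

Unemployment rate after two months ≈ 8.77%.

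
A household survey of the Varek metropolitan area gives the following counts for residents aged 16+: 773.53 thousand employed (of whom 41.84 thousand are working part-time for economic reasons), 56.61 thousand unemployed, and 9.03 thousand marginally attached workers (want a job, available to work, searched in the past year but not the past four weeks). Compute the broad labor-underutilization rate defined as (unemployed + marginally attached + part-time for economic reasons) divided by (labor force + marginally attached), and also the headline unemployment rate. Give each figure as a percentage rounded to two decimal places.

Labor force = 773.53 + 56.61 = 830.14 thousand.
Numerator = 56.61 + 9.03 + 41.84 = 107.48 thousand.
Denominator = 830.14 + 9.03 = 839.17 thousand.
Broad rate = 107.48 / 839.17 = 12.81%.
Headline unemployment rate = 56.61 / 830.14 = 6.82%.

Broad underutilization rate ≈ 12.81%; headline unemployment rate ≈ 6.82%.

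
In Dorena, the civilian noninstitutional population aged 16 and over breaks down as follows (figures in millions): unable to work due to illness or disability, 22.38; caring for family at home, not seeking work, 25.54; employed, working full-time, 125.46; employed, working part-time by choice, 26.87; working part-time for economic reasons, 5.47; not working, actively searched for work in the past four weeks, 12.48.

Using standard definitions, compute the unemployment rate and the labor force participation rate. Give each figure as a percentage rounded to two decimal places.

Employed = 125.46 + 26.87 + 5.47 = 157.80 million (anyone who worked, including part-time for economic reasons, counts as employed).
Unemployed = 12.48 million.
Labor force = 157.80 + 12.48 = 170.28 million.
Not in labor force = 22.38 + 25.54 = 47.92 million (those not working and not actively searching are outside the labor force).
Civilian working-age population = 170.28 + 47.92 = 218.20 million.
Unemployment rate = 12.48 / 170.28 = 7.33%.
Labor force participation rate = 170.28 / 218.20 = 78.04%.

Unemployment rate ≈ 7.33%; labor force participation rate ≈ 78.04%.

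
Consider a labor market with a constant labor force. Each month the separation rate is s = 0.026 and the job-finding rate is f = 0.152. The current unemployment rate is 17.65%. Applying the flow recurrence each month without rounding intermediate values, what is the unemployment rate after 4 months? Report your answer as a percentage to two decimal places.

Unemployment rate after four months ≈ 16.00%.

With a fixed labor force, u_{t+1} = u_t + s·(1−u_t) − f·u_t = u_t·(1−s−f) + s.
Here 1−s−f = 0.822 and s = 0.026.
u_1 = 0.176500 × 0.822 + 0.026 = 0.171083.
u_2 = 0.171083 × 0.822 + 0.026 = 0.166630.
u_3 = 0.166630 × 0.822 + 0.026 = 0.162970.
u_4 = 0.162970 × 0.822 + 0.026 = 0.159961.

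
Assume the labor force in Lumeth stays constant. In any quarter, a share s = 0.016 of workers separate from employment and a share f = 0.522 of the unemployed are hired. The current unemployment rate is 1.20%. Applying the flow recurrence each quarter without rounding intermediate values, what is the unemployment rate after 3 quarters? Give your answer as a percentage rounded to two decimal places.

Unemployment rate after three quarters ≈ 2.80%.

With a fixed labor force, u_{t+1} = u_t + s·(1−u_t) − f·u_t = u_t·(1−s−f) + s.
Here 1−s−f = 0.462 and s = 0.016.
u_1 = 0.012000 × 0.462 + 0.016 = 0.021544.
u_2 = 0.021544 × 0.462 + 0.016 = 0.025953.
u_3 = 0.025953 × 0.462 + 0.016 = 0.027990.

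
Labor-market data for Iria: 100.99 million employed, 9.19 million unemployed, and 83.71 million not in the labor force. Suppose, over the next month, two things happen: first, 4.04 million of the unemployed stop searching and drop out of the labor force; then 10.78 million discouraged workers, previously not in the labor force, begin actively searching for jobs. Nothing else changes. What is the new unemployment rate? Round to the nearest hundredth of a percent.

Initially, labor force = 100.99 + 9.19 = 110.18 million, so u = 9.19/110.18 = 8.34%.
After the first change, unemployed and labor force both fall by 4.04 → E = 100.99, U = 5.15, labor force = 106.14 million.
After the second change, unemployed and labor force both rise by 10.78 → E = 100.99, U = 15.93, labor force = 116.92 million.
New unemployment rate = 15.93 / 116.92 = 13.62%.

New unemployment rate ≈ 13.62%.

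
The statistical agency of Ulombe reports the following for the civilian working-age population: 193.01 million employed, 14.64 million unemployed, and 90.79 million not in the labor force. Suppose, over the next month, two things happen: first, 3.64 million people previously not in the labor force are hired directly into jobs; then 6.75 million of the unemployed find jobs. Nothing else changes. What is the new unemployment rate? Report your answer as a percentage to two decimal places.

Initially, labor force = 193.01 + 14.64 = 207.65 million, so u = 14.64/207.65 = 7.05%.
After the first change, employed and labor force both rise by 3.64; unemployed unchanged → E = 196.65, U = 14.64, labor force = 211.29 million.
After the second change, unemployed falls and employed rises by 6.75; labor force unchanged → E = 203.40, U = 7.89, labor force = 211.29 million.
New unemployment rate = 7.89 / 211.29 = 3.73%.

New unemployment rate ≈ 3.73%.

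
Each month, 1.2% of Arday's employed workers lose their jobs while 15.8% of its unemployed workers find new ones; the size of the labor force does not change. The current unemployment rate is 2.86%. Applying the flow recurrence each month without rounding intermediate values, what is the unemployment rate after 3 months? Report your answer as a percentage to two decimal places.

Unemployment rate after three months ≈ 4.66%.

With a fixed labor force, u_{t+1} = u_t + s·(1−u_t) − f·u_t = u_t·(1−s−f) + s.
Here 1−s−f = 0.830 and s = 0.012.
u_1 = 0.028600 × 0.830 + 0.012 = 0.035738.
u_2 = 0.035738 × 0.830 + 0.012 = 0.041663.
u_3 = 0.041663 × 0.830 + 0.012 = 0.046580.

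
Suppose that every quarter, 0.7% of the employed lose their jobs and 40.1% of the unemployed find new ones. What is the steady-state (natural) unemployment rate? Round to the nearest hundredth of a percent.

At steady state the flows balance: s·E = f·U, so U/(E+U) = s/(s+f).
u* = 0.7 / (0.7 + 40.1) = 0.7 / 40.80 = 1.72%.

Steady-state unemployment rate ≈ 1.72%.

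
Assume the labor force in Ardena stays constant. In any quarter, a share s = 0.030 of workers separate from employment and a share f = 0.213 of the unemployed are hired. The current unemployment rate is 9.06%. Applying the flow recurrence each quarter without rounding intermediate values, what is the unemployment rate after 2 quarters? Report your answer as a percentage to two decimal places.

Unemployment rate after two quarters ≈ 10.46%.

With a fixed labor force, u_{t+1} = u_t + s·(1−u_t) − f·u_t = u_t·(1−s−f) + s.
Here 1−s−f = 0.757 and s = 0.030.
u_1 = 0.090600 × 0.757 + 0.030 = 0.098584.
u_2 = 0.098584 × 0.757 + 0.030 = 0.104628.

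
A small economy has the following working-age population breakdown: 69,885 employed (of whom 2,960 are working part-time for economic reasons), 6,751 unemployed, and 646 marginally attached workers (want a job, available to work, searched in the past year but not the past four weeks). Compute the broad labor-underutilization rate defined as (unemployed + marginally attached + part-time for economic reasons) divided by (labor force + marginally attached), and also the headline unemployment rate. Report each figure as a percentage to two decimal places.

Labor force = 69,885 + 6,751 = 76,636.
Numerator = 6,751 + 646 + 2,960 = 10,357.
Denominator = 76,636 + 646 = 77,282.
Broad rate = 10,357 / 77,282 = 13.40%.
Headline unemployment rate = 6,751 / 76,636 = 8.81%.

Broad underutilization rate ≈ 13.40%; headline unemployment rate ≈ 8.81%.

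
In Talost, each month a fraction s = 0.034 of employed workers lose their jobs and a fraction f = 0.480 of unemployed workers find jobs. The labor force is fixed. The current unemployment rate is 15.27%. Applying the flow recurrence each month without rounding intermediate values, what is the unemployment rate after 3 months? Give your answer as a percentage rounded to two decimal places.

With a fixed labor force, u_{t+1} = u_t + s·(1−u_t) − f·u_t = u_t·(1−s−f) + s.
Here 1−s−f = 0.486 and s = 0.034.
u_1 = 0.152700 × 0.486 + 0.034 = 0.108212.
u_2 = 0.108212 × 0.486 + 0.034 = 0.086591.
u_3 = 0.086591 × 0.486 + 0.034 = 0.076083.

Unemployment rate after three months ≈ 7.61%.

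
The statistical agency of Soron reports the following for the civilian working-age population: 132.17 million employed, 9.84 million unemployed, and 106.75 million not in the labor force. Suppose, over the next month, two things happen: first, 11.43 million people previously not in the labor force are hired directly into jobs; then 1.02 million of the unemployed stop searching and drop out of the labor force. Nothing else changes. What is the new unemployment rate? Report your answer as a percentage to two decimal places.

New unemployment rate ≈ 5.79%.

Initially, labor force = 132.17 + 9.84 = 142.01 million, so u = 9.84/142.01 = 6.93%.
After the first change, employed and labor force both rise by 11.43; unemployed unchanged → E = 143.60, U = 9.84, labor force = 153.44 million.
After the second change, unemployed and labor force both fall by 1.02 → E = 143.60, U = 8.82, labor force = 152.42 million.
New unemployment rate = 8.82 / 152.42 = 5.79%.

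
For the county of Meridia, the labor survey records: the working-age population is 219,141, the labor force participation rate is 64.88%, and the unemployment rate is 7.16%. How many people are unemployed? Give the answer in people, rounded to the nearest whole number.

About 10,180 are unemployed.

Labor force = 0.6488 × 219,141 = 142,179.
Unemployed = 0.0716 × 142,179 ≈ 10,180.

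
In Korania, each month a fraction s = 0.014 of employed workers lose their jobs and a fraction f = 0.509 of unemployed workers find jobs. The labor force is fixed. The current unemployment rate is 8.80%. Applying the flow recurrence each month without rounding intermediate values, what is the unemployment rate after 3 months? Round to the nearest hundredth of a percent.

With a fixed labor force, u_{t+1} = u_t + s·(1−u_t) − f·u_t = u_t·(1−s−f) + s.
Here 1−s−f = 0.477 and s = 0.014.
u_1 = 0.088000 × 0.477 + 0.014 = 0.055976.
u_2 = 0.055976 × 0.477 + 0.014 = 0.040701.
u_3 = 0.040701 × 0.477 + 0.014 = 0.033414.

Unemployment rate after three months ≈ 3.34%.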